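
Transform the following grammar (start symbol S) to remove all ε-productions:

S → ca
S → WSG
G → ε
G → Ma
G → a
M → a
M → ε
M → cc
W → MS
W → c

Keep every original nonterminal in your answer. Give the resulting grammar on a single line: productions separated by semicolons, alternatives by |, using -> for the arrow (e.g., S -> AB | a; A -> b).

S -> WS | ca | WSG; G -> a | Ma; M -> a | cc; W -> S | c | MS

Nullable set: {G, M}.
S -> WSG: G nullable, giving WS | WSG.
Drop G -> ε.
G -> Ma: M nullable, giving Ma | a.
Drop M -> ε.
W -> MS: M nullable, giving MS | S.
Unchanged (no nullable symbols): S -> ca; G -> a; M -> a; M -> cc; W -> c.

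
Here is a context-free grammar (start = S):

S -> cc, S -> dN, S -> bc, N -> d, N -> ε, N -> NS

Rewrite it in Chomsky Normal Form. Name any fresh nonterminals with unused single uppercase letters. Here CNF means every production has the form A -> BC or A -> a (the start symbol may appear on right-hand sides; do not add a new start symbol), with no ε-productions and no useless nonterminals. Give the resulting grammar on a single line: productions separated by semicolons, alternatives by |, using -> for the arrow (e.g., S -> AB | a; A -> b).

S -> d | AB | BB | CN; A -> b; B -> c; C -> d; N -> d | AB | BB | CN | NS

Nullable: {N}; after ε-elimination: S -> d | bc | cc | dN; N -> S | d | NS.
After unit-elimination: S -> d | bc | cc | dN; N -> d | NS | bc | cc | dN.
TERM: introduce A -> b, B -> c, C -> d and substitute in every rule of length ≥2.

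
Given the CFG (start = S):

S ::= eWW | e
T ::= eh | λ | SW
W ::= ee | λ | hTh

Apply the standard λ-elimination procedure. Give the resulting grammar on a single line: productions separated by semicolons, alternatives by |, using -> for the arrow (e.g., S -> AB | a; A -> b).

Nullable set: {T, W}.
S -> eWW: W, W nullable, giving e | eW | eWW.
Drop T -> λ.
T -> SW: W nullable, giving S | SW.
Drop W -> λ.
W -> hTh: T nullable, giving hTh | hh.
Unchanged (no nullable symbols): S -> e; T -> eh; W -> ee.

S -> e | eW | eWW; T -> S | SW | eh; W -> ee | hh | hTh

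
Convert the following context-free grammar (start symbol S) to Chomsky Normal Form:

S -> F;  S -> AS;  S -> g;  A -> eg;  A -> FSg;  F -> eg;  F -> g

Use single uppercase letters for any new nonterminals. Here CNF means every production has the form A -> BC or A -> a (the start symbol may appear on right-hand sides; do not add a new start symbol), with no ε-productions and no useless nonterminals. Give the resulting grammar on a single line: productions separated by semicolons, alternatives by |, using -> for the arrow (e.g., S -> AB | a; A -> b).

S -> g | AS | CB; A -> CB | FD; B -> g; C -> e; D -> SB; F -> g | CB

No ε-productions.
After unit-elimination: S -> g | AS | eg; A -> eg | FSg; F -> g | eg.
TERM: introduce C -> e, B -> g and substitute in every rule of length ≥2.
BIN: A -> FSB becomes A -> FD, D -> SB.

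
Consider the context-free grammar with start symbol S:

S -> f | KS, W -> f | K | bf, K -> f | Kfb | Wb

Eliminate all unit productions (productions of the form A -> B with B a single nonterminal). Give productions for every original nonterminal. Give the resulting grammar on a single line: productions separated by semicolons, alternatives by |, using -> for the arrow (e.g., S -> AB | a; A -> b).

Unit productions: W->K.
Unit pairs (A ⇒* B via units): (W,K).
S: inherits non-unit rules of {S} → KS | f.
K: inherits non-unit rules of {K} → Kfb | Wb | f.
W: inherits non-unit rules of {K, W} → Kfb | Wb | bf | f.

S -> f | KS; K -> f | Wb | Kfb; W -> f | Wb | bf | Kfb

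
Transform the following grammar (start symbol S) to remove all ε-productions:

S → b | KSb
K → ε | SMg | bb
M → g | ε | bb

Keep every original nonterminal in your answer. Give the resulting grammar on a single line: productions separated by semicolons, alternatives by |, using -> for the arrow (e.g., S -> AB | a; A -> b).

Nullable set: {K, M}.
S -> KSb: K nullable, giving KSb | Sb.
Drop K -> ε.
K -> SMg: M nullable, giving SMg | Sg.
Drop M -> ε.
Unchanged (no nullable symbols): S -> b; K -> bb; M -> bb; M -> g.

S -> b | Sb | KSb; K -> Sg | bb | SMg; M -> g | bb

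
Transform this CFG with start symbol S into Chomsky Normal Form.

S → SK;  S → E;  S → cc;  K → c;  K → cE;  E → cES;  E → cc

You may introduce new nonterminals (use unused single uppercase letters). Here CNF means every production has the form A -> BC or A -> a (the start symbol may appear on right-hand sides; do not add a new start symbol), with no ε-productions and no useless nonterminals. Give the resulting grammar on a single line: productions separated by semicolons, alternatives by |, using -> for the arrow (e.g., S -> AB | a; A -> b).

No ε-productions.
After unit-elimination: S -> SK | cc | cES; E -> cc | cES; K -> c | cE.
TERM: introduce A -> c and substitute in every rule of length ≥2.
BIN: E -> AES becomes E -> AB, B -> ES; S -> AES becomes S -> AC, C -> ES.

S -> AA | AC | SK; A -> c; B -> ES; C -> ES; E -> AA | AB; K -> c | AE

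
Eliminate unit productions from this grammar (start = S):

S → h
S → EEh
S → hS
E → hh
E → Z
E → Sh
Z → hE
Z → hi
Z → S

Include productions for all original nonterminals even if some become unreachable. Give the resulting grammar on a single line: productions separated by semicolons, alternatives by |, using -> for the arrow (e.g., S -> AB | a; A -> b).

S -> h | hS | EEh; E -> h | Sh | hE | hS | hh | hi | EEh; Z -> h | hE | hS | hi | EEh

Unit productions: E->Z, Z->S.
Unit pairs (A ⇒* B via units): (E,S), (E,Z), (Z,S).
S: inherits non-unit rules of {S} → EEh | h | hS.
E: inherits non-unit rules of {E, S, Z} → EEh | Sh | h | hE | hS | hh | hi.
Z: inherits non-unit rules of {S, Z} → EEh | h | hE | hS | hi.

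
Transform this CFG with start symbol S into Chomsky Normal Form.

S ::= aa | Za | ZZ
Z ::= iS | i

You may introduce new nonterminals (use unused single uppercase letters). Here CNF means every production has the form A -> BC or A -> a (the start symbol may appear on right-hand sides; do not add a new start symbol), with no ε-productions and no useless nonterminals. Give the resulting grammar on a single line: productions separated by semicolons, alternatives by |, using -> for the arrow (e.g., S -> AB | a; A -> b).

S -> AA | ZA | ZZ; A -> a; B -> i; Z -> i | BS

No ε-productions.
No unit productions to eliminate.
TERM: introduce A -> a, B -> i and substitute in every rule of length ≥2.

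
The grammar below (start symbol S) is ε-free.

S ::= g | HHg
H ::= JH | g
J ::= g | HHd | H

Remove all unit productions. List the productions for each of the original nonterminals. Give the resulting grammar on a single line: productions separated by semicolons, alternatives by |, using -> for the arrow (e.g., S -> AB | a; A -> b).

S -> g | HHg; H -> g | JH; J -> g | JH | HHd

Unit productions: J->H.
Unit pairs (A ⇒* B via units): (J,H).
S: inherits non-unit rules of {S} → HHg | g.
H: inherits non-unit rules of {H} → JH | g.
J: inherits non-unit rules of {H, J} → HHd | JH | g.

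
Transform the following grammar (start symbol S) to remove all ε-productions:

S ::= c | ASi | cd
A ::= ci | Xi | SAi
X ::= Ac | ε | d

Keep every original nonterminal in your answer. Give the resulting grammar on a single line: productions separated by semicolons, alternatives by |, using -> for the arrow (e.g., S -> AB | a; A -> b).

Nullable set: {X}.
A -> Xi: X nullable, giving Xi | i.
Drop X -> ε.
Unchanged (no nullable symbols): S -> ASi; S -> c; S -> cd; A -> SAi; A -> ci; X -> Ac; X -> d.

S -> c | cd | ASi; A -> i | Xi | ci | SAi; X -> d | Ac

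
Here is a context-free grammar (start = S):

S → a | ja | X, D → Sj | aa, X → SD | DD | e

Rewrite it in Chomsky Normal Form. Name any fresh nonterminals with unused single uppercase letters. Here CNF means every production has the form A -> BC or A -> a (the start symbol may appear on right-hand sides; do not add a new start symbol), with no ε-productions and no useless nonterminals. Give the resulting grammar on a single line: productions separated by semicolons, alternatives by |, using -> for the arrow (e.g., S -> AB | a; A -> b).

S -> a | e | AB | DD | SD; A -> j; B -> a; D -> BB | SA

No ε-productions.
After unit-elimination: S -> a | e | DD | SD | ja; D -> Sj | aa; X -> e | DD | SD.
TERM: introduce B -> a, A -> j and substitute in every rule of length ≥2.
Drop unreachable/unproductive: X.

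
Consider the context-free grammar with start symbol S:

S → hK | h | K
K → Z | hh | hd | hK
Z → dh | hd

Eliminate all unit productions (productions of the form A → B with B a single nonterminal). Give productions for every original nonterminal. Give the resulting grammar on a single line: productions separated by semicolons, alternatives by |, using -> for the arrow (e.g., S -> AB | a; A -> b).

Unit productions: K->Z, S->K.
Unit pairs (A ⇒* B via units): (K,Z), (S,K), (S,Z).
S: inherits non-unit rules of {K, S, Z} → dh | h | hK | hd | hh.
K: inherits non-unit rules of {K, Z} → dh | hK | hd | hh.
Z: inherits non-unit rules of {Z} → dh | hd.

S -> h | dh | hK | hd | hh; K -> dh | hK | hd | hh; Z -> dh | hd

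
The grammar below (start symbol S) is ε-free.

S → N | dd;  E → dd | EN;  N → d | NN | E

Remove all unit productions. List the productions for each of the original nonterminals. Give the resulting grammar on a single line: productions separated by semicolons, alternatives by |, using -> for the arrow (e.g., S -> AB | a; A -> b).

Unit productions: N->E, S->N.
Unit pairs (A ⇒* B via units): (N,E), (S,E), (S,N).
S: inherits non-unit rules of {E, N, S} → EN | NN | d | dd.
E: inherits non-unit rules of {E} → EN | dd.
N: inherits non-unit rules of {E, N} → EN | NN | d | dd.

S -> d | EN | NN | dd; E -> EN | dd; N -> d | EN | NN | dd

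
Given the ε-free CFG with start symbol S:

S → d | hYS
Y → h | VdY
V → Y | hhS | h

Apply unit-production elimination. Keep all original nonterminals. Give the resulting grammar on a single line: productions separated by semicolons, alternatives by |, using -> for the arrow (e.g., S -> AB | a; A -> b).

Unit productions: V->Y.
Unit pairs (A ⇒* B via units): (V,Y).
S: inherits non-unit rules of {S} → d | hYS.
V: inherits non-unit rules of {V, Y} → VdY | h | hhS.
Y: inherits non-unit rules of {Y} → VdY | h.

S -> d | hYS; V -> h | VdY | hhS; Y -> h | VdY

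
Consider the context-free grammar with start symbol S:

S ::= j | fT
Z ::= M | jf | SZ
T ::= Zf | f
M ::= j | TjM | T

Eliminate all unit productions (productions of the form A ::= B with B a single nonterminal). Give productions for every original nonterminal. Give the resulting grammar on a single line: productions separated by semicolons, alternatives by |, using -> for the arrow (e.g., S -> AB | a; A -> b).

S -> j | fT; M -> f | j | Zf | TjM; T -> f | Zf; Z -> f | j | SZ | Zf | jf | TjM

Unit productions: M->T, Z->M.
Unit pairs (A ⇒* B via units): (M,T), (Z,M), (Z,T).
S: inherits non-unit rules of {S} → fT | j.
M: inherits non-unit rules of {M, T} → TjM | Zf | f | j.
T: inherits non-unit rules of {T} → Zf | f.
Z: inherits non-unit rules of {M, T, Z} → SZ | TjM | Zf | f | j | jf.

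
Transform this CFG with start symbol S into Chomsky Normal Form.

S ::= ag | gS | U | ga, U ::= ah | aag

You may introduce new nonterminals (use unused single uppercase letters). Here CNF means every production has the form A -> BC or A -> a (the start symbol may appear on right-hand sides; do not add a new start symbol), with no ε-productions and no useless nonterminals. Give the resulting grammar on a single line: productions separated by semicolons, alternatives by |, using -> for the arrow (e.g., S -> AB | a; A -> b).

No ε-productions.
After unit-elimination: S -> ag | ah | gS | ga | aag; U -> ah | aag.
TERM: introduce A -> a, B -> g, C -> h and substitute in every rule of length ≥2.
BIN: S -> AAB becomes S -> AD, D -> AB; U -> AAB becomes U -> AE, E -> AB.
Drop unreachable/unproductive: U.

S -> AB | AC | AD | BA | BS; A -> a; B -> g; C -> h; D -> AB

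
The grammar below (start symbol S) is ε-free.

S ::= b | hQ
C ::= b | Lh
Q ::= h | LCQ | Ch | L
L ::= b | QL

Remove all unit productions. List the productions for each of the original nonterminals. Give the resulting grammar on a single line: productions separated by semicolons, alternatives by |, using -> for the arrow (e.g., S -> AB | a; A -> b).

Unit productions: Q->L.
Unit pairs (A ⇒* B via units): (Q,L).
S: inherits non-unit rules of {S} → b | hQ.
C: inherits non-unit rules of {C} → Lh | b.
L: inherits non-unit rules of {L} → QL | b.
Q: inherits non-unit rules of {L, Q} → Ch | LCQ | QL | b | h.

S -> b | hQ; C -> b | Lh; L -> b | QL; Q -> b | h | Ch | QL | LCQ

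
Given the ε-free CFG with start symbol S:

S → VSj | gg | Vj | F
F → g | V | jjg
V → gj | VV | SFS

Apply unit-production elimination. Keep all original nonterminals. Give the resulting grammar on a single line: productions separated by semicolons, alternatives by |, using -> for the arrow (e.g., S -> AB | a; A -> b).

S -> g | VV | Vj | gg | gj | SFS | VSj | jjg; F -> g | VV | gj | SFS | jjg; V -> VV | gj | SFS

Unit productions: F->V, S->F.
Unit pairs (A ⇒* B via units): (F,V), (S,F), (S,V).
S: inherits non-unit rules of {F, S, V} → SFS | VSj | VV | Vj | g | gg | gj | jjg.
F: inherits non-unit rules of {F, V} → SFS | VV | g | gj | jjg.
V: inherits non-unit rules of {V} → SFS | VV | gj.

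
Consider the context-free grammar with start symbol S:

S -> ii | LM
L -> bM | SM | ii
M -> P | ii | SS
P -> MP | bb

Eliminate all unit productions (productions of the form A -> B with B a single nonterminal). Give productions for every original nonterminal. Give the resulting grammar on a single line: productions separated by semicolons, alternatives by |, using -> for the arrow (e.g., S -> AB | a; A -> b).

S -> LM | ii; L -> SM | bM | ii; M -> MP | SS | bb | ii; P -> MP | bb

Unit productions: M->P.
Unit pairs (A ⇒* B via units): (M,P).
S: inherits non-unit rules of {S} → LM | ii.
L: inherits non-unit rules of {L} → SM | bM | ii.
M: inherits non-unit rules of {M, P} → MP | SS | bb | ii.
P: inherits non-unit rules of {P} → MP | bb.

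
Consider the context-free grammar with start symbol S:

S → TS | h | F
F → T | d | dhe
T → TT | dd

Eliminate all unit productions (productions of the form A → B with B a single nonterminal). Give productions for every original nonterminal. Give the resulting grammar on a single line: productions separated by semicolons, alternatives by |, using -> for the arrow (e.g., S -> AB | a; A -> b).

S -> d | h | TS | TT | dd | dhe; F -> d | TT | dd | dhe; T -> TT | dd

Unit productions: F->T, S->F.
Unit pairs (A ⇒* B via units): (F,T), (S,F), (S,T).
S: inherits non-unit rules of {F, S, T} → TS | TT | d | dd | dhe | h.
F: inherits non-unit rules of {F, T} → TT | d | dd | dhe.
T: inherits non-unit rules of {T} → TT | dd.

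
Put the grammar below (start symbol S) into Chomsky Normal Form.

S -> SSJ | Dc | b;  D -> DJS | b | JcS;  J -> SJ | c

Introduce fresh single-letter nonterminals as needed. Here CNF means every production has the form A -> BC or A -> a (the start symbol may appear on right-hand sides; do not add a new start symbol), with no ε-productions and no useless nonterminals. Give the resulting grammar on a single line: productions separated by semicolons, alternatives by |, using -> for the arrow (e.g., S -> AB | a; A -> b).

S -> b | DA | SE; A -> c; B -> JS; C -> AS; D -> b | DB | JC; E -> SJ; J -> c | SJ

No ε-productions.
No unit productions to eliminate.
TERM: introduce A -> c and substitute in every rule of length ≥2.
BIN: D -> DJS becomes D -> DB, B -> JS; D -> JAS becomes D -> JC, C -> AS; S -> SSJ becomes S -> SE, E -> SJ.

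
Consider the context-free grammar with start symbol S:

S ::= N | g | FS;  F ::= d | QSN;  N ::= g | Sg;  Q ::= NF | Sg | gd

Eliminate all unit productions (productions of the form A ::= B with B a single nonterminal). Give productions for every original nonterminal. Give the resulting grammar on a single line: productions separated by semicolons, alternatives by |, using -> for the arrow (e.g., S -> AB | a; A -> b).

S -> g | FS | Sg; F -> d | QSN; N -> g | Sg; Q -> NF | Sg | gd

Unit productions: S->N.
Unit pairs (A ⇒* B via units): (S,N).
S: inherits non-unit rules of {N, S} → FS | Sg | g.
F: inherits non-unit rules of {F} → QSN | d.
N: inherits non-unit rules of {N} → Sg | g.
Q: inherits non-unit rules of {Q} → NF | Sg | gd.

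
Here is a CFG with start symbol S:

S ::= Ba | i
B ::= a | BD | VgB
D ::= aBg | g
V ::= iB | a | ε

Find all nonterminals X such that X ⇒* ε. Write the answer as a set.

Directly nullable (have an ε-rule): {V}.
Not nullable: B, D, S — each has a terminal in every rule's right-hand side or depends on a non-nullable symbol.

{V}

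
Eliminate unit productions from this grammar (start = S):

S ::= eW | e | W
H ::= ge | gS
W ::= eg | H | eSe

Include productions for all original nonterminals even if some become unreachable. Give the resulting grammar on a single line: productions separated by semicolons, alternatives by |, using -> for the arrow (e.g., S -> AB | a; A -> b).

Unit productions: S->W, W->H.
Unit pairs (A ⇒* B via units): (S,H), (S,W), (W,H).
S: inherits non-unit rules of {H, S, W} → e | eSe | eW | eg | gS | ge.
H: inherits non-unit rules of {H} → gS | ge.
W: inherits non-unit rules of {H, W} → eSe | eg | gS | ge.

S -> e | eW | eg | gS | ge | eSe; H -> gS | ge; W -> eg | gS | ge | eSe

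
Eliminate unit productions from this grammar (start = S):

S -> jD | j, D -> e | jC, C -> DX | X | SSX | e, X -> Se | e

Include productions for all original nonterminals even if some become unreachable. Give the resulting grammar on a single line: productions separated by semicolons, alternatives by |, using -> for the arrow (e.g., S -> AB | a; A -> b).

S -> j | jD; C -> e | DX | Se | SSX; D -> e | jC; X -> e | Se

Unit productions: C->X.
Unit pairs (A ⇒* B via units): (C,X).
S: inherits non-unit rules of {S} → j | jD.
C: inherits non-unit rules of {C, X} → DX | SSX | Se | e.
D: inherits non-unit rules of {D} → e | jC.
X: inherits non-unit rules of {X} → Se | e.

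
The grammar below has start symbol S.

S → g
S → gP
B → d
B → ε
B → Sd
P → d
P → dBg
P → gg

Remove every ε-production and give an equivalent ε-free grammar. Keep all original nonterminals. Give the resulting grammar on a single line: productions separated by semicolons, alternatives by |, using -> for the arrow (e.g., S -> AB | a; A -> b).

Nullable set: {B}.
Drop B -> ε.
P -> dBg: B nullable, giving dBg | dg.
Unchanged (no nullable symbols): S -> g; S -> gP; B -> Sd; B -> d; P -> d; P -> gg.

S -> g | gP; B -> d | Sd; P -> d | dg | gg | dBg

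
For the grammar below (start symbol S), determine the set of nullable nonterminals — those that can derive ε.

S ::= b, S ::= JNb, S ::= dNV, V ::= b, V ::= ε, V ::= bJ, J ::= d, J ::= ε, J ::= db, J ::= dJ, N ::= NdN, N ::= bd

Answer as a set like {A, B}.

Directly nullable (have an ε-rule): {J, V}.
Not nullable: N, S — each has a terminal in every rule's right-hand side or depends on a non-nullable symbol.

{J, V}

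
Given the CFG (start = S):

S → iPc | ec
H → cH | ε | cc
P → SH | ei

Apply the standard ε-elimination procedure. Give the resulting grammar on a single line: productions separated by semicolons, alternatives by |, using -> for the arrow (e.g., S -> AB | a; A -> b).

S -> ec | iPc; H -> c | cH | cc; P -> S | SH | ei

Nullable set: {H}.
Drop H -> ε.
H -> cH: H nullable, giving c | cH.
P -> SH: H nullable, giving S | SH.
Unchanged (no nullable symbols): S -> ec; S -> iPc; H -> cc; P -> ei.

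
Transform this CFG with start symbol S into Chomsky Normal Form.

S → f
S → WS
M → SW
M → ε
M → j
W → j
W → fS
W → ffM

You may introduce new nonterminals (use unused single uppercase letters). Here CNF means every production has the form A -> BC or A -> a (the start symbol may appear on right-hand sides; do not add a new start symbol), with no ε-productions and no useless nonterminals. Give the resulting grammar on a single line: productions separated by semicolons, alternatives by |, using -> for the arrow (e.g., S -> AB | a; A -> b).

Nullable: {M}; after ε-elimination: S -> f | WS; M -> j | SW; W -> j | fS | ff | ffM.
No unit productions to eliminate.
TERM: introduce A -> f and substitute in every rule of length ≥2.
BIN: W -> AAM becomes W -> AB, B -> AM.

S -> f | WS; A -> f; B -> AM; M -> j | SW; W -> j | AA | AB | AS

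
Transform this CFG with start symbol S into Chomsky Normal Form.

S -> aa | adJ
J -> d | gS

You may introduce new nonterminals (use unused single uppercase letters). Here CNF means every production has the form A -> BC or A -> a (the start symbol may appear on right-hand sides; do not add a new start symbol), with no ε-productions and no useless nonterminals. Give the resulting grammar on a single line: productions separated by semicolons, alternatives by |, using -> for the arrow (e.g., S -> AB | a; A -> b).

S -> BB | BD; A -> g; B -> a; C -> d; D -> CJ; J -> d | AS

No ε-productions.
No unit productions to eliminate.
TERM: introduce B -> a, C -> d, A -> g and substitute in every rule of length ≥2.
BIN: S -> BCJ becomes S -> BD, D -> CJ.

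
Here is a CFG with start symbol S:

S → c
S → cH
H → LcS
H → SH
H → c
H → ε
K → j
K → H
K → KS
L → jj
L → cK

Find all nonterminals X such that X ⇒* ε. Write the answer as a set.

Directly nullable (have an ε-rule): {H}.
K is nullable via K -> H (every symbol on the right is already known nullable).
Not nullable: L, S — each has a terminal in every rule's right-hand side or depends on a non-nullable symbol.

{H, K}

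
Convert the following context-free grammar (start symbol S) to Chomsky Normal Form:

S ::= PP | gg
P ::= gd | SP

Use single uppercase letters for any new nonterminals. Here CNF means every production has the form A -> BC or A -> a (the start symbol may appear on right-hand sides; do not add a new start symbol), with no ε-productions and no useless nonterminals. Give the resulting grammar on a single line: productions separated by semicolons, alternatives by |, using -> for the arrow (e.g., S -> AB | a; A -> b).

S -> AA | PP; A -> g; B -> d; P -> AB | SP

No ε-productions.
No unit productions to eliminate.
TERM: introduce B -> d, A -> g and substitute in every rule of length ≥2.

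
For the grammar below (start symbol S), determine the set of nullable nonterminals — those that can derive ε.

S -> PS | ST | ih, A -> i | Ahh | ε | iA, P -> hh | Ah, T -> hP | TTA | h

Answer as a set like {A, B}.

{A}

Directly nullable (have an ε-rule): {A}.
Not nullable: P, S, T — each has a terminal in every rule's right-hand side or depends on a non-nullable symbol.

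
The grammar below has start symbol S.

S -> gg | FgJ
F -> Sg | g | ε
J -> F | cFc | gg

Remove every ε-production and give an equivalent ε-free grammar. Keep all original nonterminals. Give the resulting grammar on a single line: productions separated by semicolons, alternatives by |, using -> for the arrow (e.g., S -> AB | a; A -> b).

S -> g | Fg | gJ | gg | FgJ; F -> g | Sg; J -> F | cc | gg | cFc

Nullable set: {F, J}.
S -> FgJ: F, J nullable, giving Fg | FgJ | g | gJ.
Drop F -> ε.
J -> F: F nullable, giving F.
J -> cFc: F nullable, giving cFc | cc.
Unchanged (no nullable symbols): S -> gg; F -> Sg; F -> g; J -> gg.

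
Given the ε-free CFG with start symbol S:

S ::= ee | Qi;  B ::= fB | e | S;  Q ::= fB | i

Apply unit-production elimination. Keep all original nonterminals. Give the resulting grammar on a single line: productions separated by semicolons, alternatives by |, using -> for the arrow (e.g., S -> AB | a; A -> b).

S -> Qi | ee; B -> e | Qi | ee | fB; Q -> i | fB

Unit productions: B->S.
Unit pairs (A ⇒* B via units): (B,S).
S: inherits non-unit rules of {S} → Qi | ee.
B: inherits non-unit rules of {B, S} → Qi | e | ee | fB.
Q: inherits non-unit rules of {Q} → fB | i.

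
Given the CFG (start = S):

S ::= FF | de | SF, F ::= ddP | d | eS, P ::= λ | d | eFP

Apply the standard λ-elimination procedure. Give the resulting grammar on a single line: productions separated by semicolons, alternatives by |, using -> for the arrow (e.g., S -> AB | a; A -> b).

Nullable set: {P}.
F -> ddP: P nullable, giving dd | ddP.
Drop P -> λ.
P -> eFP: P nullable, giving eF | eFP.
Unchanged (no nullable symbols): S -> FF; S -> SF; S -> de; F -> d; F -> eS; P -> d.

S -> FF | SF | de; F -> d | dd | eS | ddP; P -> d | eF | eFP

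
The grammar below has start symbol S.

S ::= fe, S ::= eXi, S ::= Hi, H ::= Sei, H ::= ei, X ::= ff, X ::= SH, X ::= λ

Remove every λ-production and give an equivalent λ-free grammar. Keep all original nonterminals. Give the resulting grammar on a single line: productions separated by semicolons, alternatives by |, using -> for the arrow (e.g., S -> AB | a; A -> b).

Nullable set: {X}.
S -> eXi: X nullable, giving eXi | ei.
Drop X -> λ.
Unchanged (no nullable symbols): S -> Hi; S -> fe; H -> Sei; H -> ei; X -> SH; X -> ff.

S -> Hi | ei | fe | eXi; H -> ei | Sei; X -> SH | ff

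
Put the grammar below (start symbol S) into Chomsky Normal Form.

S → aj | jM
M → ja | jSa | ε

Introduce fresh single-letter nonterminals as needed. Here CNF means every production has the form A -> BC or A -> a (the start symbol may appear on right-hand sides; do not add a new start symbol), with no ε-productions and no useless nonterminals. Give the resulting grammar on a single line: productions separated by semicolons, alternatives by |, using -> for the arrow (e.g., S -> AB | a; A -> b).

Nullable: {M}; after ε-elimination: S -> j | aj | jM; M -> ja | jSa.
No unit productions to eliminate.
TERM: introduce B -> a, A -> j and substitute in every rule of length ≥2.
BIN: M -> ASB becomes M -> AC, C -> SB.

S -> j | AM | BA; A -> j; B -> a; C -> SB; M -> AB | AC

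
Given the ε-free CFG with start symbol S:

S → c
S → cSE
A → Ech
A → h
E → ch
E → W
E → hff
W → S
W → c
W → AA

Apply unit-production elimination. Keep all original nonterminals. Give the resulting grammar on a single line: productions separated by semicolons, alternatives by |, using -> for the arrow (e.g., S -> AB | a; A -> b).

Unit productions: E->W, W->S.
Unit pairs (A ⇒* B via units): (E,S), (E,W), (W,S).
S: inherits non-unit rules of {S} → c | cSE.
A: inherits non-unit rules of {A} → Ech | h.
E: inherits non-unit rules of {E, S, W} → AA | c | cSE | ch | hff.
W: inherits non-unit rules of {S, W} → AA | c | cSE.

S -> c | cSE; A -> h | Ech; E -> c | AA | ch | cSE | hff; W -> c | AA | cSE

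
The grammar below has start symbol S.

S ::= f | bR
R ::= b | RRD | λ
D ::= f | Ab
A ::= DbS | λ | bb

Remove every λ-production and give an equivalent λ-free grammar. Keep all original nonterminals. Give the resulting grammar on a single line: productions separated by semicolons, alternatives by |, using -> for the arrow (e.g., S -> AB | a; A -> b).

S -> b | f | bR; A -> bb | DbS; D -> b | f | Ab; R -> D | b | RD | RRD

Nullable set: {A, R}.
S -> bR: R nullable, giving b | bR.
Drop A -> λ.
D -> Ab: A nullable, giving Ab | b.
Drop R -> λ.
R -> RRD: R, R nullable, giving D | RD | RRD.
Unchanged (no nullable symbols): S -> f; A -> DbS; A -> bb; D -> f; R -> b.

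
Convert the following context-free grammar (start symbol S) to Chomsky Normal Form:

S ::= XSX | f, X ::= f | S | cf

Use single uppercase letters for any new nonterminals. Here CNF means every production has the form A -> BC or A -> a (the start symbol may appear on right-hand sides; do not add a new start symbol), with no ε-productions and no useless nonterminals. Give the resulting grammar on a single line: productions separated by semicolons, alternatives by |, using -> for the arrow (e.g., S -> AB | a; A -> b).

No ε-productions.
After unit-elimination: S -> f | XSX; X -> f | cf | XSX.
TERM: introduce A -> c, B -> f and substitute in every rule of length ≥2.
BIN: S -> XSX becomes S -> XC, C -> SX; X -> XSX becomes X -> XD, D -> SX.

S -> f | XC; A -> c; B -> f; C -> SX; D -> SX; X -> f | AB | XD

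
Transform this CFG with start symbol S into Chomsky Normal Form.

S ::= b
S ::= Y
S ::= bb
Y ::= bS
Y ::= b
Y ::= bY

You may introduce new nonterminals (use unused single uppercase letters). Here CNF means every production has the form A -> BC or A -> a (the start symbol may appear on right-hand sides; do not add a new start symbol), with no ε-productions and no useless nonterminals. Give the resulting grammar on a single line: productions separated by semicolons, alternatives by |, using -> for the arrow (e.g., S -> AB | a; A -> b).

No ε-productions.
After unit-elimination: S -> b | bS | bY | bb; Y -> b | bS | bY.
TERM: introduce A -> b and substitute in every rule of length ≥2.

S -> b | AA | AS | AY; A -> b; Y -> b | AS | AY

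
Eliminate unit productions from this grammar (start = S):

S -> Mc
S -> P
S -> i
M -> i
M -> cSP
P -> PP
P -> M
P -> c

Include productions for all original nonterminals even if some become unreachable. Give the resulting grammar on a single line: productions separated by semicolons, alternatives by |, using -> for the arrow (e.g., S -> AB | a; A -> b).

S -> c | i | Mc | PP | cSP; M -> i | cSP; P -> c | i | PP | cSP

Unit productions: P->M, S->P.
Unit pairs (A ⇒* B via units): (P,M), (S,M), (S,P).
S: inherits non-unit rules of {M, P, S} → Mc | PP | c | cSP | i.
M: inherits non-unit rules of {M} → cSP | i.
P: inherits non-unit rules of {M, P} → PP | c | cSP | i.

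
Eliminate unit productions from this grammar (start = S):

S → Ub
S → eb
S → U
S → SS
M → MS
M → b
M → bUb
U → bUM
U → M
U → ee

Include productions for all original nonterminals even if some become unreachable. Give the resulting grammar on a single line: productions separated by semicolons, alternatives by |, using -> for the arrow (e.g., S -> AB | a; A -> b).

Unit productions: S->U, U->M.
Unit pairs (A ⇒* B via units): (S,M), (S,U), (U,M).
S: inherits non-unit rules of {M, S, U} → MS | SS | Ub | b | bUM | bUb | eb | ee.
M: inherits non-unit rules of {M} → MS | b | bUb.
U: inherits non-unit rules of {M, U} → MS | b | bUM | bUb | ee.

S -> b | MS | SS | Ub | eb | ee | bUM | bUb; M -> b | MS | bUb; U -> b | MS | ee | bUM | bUb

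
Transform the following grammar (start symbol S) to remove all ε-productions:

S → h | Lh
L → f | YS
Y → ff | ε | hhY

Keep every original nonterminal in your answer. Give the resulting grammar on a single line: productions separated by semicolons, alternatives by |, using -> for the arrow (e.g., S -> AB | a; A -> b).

Nullable set: {Y}.
L -> YS: Y nullable, giving S | YS.
Drop Y -> ε.
Y -> hhY: Y nullable, giving hh | hhY.
Unchanged (no nullable symbols): S -> Lh; S -> h; L -> f; Y -> ff.

S -> h | Lh; L -> S | f | YS; Y -> ff | hh | hhY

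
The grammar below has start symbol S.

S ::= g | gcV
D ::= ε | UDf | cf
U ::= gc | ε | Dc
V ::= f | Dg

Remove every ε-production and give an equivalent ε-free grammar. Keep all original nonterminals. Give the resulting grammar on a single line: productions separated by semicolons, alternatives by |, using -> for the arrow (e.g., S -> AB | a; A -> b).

S -> g | gcV; D -> f | Df | Uf | cf | UDf; U -> c | Dc | gc; V -> f | g | Dg

Nullable set: {D, U}.
Drop D -> ε.
D -> UDf: U, D nullable, giving Df | UDf | Uf | f.
Drop U -> ε.
U -> Dc: D nullable, giving Dc | c.
V -> Dg: D nullable, giving Dg | g.
Unchanged (no nullable symbols): S -> g; S -> gcV; D -> cf; U -> gc; V -> f.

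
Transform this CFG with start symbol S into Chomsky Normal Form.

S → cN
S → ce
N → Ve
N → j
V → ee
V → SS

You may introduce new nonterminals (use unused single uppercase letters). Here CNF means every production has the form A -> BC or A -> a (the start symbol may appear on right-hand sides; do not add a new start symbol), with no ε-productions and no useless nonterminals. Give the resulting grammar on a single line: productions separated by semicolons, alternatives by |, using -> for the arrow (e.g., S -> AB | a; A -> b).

No ε-productions.
No unit productions to eliminate.
TERM: introduce B -> c, A -> e and substitute in every rule of length ≥2.

S -> BA | BN; A -> e; B -> c; N -> j | VA; V -> AA | SS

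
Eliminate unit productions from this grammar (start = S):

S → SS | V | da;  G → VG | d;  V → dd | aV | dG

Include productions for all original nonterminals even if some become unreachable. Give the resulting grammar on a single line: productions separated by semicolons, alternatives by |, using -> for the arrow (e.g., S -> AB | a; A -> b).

S -> SS | aV | dG | da | dd; G -> d | VG; V -> aV | dG | dd

Unit productions: S->V.
Unit pairs (A ⇒* B via units): (S,V).
S: inherits non-unit rules of {S, V} → SS | aV | dG | da | dd.
G: inherits non-unit rules of {G} → VG | d.
V: inherits non-unit rules of {V} → aV | dG | dd.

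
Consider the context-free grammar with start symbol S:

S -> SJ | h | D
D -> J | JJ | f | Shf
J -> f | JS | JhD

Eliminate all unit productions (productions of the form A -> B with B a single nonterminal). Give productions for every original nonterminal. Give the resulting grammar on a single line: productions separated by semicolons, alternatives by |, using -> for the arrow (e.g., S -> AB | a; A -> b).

S -> f | h | JJ | JS | SJ | JhD | Shf; D -> f | JJ | JS | JhD | Shf; J -> f | JS | JhD

Unit productions: D->J, S->D.
Unit pairs (A ⇒* B via units): (D,J), (S,D), (S,J).
S: inherits non-unit rules of {D, J, S} → JJ | JS | JhD | SJ | Shf | f | h.
D: inherits non-unit rules of {D, J} → JJ | JS | JhD | Shf | f.
J: inherits non-unit rules of {J} → JS | JhD | f.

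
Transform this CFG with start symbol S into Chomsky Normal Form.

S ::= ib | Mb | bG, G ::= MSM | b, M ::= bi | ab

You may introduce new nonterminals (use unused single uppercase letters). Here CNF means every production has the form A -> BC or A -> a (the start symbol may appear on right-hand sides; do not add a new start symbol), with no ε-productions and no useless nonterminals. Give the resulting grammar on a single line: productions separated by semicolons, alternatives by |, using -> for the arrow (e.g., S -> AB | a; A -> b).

No ε-productions.
No unit productions to eliminate.
TERM: introduce A -> a, B -> b, C -> i and substitute in every rule of length ≥2.
BIN: G -> MSM becomes G -> MD, D -> SM.

S -> BG | CB | MB; A -> a; B -> b; C -> i; D -> SM; G -> b | MD; M -> AB | BC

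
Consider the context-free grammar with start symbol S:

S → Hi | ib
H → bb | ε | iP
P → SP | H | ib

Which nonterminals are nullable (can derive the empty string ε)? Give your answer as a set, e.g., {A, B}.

{H, P}

Directly nullable (have an ε-rule): {H}.
P is nullable via P -> H (every symbol on the right is already known nullable).
Not nullable: S — each has a terminal in every rule's right-hand side or depends on a non-nullable symbol.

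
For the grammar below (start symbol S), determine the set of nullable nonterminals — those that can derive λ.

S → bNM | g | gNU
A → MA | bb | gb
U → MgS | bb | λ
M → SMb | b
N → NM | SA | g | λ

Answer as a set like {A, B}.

Directly nullable (have an ε-rule): {N, U}.
Not nullable: A, M, S — each has a terminal in every rule's right-hand side or depends on a non-nullable symbol.

{N, U}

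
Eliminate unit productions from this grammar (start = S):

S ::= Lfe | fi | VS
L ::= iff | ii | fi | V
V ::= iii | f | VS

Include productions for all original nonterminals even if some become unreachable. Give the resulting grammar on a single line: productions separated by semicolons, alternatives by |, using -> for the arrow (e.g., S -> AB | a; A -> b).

S -> VS | fi | Lfe; L -> f | VS | fi | ii | iff | iii; V -> f | VS | iii

Unit productions: L->V.
Unit pairs (A ⇒* B via units): (L,V).
S: inherits non-unit rules of {S} → Lfe | VS | fi.
L: inherits non-unit rules of {L, V} → VS | f | fi | iff | ii | iii.
V: inherits non-unit rules of {V} → VS | f | iii.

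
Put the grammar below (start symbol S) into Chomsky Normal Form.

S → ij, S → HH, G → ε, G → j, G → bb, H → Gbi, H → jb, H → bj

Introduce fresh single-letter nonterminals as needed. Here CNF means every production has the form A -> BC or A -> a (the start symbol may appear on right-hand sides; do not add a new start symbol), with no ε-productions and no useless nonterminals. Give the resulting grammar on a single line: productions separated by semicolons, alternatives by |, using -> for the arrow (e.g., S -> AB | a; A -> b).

Nullable: {G}; after ε-elimination: S -> HH | ij; G -> j | bb; H -> bi | bj | jb | Gbi.
No unit productions to eliminate.
TERM: introduce A -> b, B -> i, C -> j and substitute in every rule of length ≥2.
BIN: H -> GAB becomes H -> GD, D -> AB.

S -> BC | HH; A -> b; B -> i; C -> j; D -> AB; G -> j | AA; H -> AB | AC | CA | GD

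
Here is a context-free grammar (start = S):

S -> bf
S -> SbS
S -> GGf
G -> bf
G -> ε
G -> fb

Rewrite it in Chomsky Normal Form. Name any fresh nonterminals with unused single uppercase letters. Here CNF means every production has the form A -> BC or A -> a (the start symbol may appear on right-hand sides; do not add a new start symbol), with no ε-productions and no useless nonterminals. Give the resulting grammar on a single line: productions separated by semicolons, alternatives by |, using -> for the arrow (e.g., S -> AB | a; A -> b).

Nullable: {G}; after ε-elimination: S -> f | Gf | bf | GGf | SbS; G -> bf | fb.
No unit productions to eliminate.
TERM: introduce A -> b, B -> f and substitute in every rule of length ≥2.
BIN: S -> GGB becomes S -> GC, C -> GB; S -> SAS becomes S -> SD, D -> AS.

S -> f | AB | GB | GC | SD; A -> b; B -> f; C -> GB; D -> AS; G -> AB | BA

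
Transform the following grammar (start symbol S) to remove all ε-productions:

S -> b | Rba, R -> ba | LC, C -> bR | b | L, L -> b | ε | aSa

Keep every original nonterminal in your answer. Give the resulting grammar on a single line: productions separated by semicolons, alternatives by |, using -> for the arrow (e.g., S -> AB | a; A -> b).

S -> b | ba | Rba; C -> L | b | bR; L -> b | aSa; R -> C | L | LC | ba

Nullable set: {C, L, R}.
S -> Rba: R nullable, giving Rba | ba.
C -> L: L nullable, giving L.
C -> bR: R nullable, giving b | bR.
Drop L -> ε.
R -> LC: L, C nullable, giving C | L | LC.
Unchanged (no nullable symbols): S -> b; C -> b; L -> aSa; L -> b; R -> ba.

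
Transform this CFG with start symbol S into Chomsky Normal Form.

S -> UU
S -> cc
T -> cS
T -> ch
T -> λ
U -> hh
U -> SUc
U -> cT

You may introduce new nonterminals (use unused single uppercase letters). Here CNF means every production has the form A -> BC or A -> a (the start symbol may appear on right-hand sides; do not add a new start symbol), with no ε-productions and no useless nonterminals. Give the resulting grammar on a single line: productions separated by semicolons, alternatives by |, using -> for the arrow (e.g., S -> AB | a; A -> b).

Nullable: {T}; after ε-elimination: S -> UU | cc; T -> cS | ch; U -> c | cT | hh | SUc.
No unit productions to eliminate.
TERM: introduce A -> c, B -> h and substitute in every rule of length ≥2.
BIN: U -> SUA becomes U -> SC, C -> UA.

S -> AA | UU; A -> c; B -> h; C -> UA; T -> AB | AS; U -> c | AT | BB | SC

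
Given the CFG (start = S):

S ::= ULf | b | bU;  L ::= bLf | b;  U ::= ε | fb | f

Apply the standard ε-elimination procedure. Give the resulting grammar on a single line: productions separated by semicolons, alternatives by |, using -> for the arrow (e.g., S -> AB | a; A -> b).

S -> b | Lf | bU | ULf; L -> b | bLf; U -> f | fb

Nullable set: {U}.
S -> ULf: U nullable, giving Lf | ULf.
S -> bU: U nullable, giving b | bU.
Drop U -> ε.
Unchanged (no nullable symbols): S -> b; L -> b; L -> bLf; U -> f; U -> fb.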